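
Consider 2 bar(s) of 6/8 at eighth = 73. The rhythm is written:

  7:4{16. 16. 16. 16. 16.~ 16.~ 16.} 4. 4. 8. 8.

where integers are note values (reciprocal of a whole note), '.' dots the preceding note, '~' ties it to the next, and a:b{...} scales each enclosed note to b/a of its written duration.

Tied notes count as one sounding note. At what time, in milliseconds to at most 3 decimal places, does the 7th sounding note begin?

1. 0.0ms @ 0 + 352.25ms (3/7)
2. 352.25ms @ 3/7 + 352.25ms (3/7)
3. 704.501ms @ 6/7 + 352.25ms (3/7)
4. 1056.751ms @ 9/7 + 352.25ms (3/7)
5. 1409.002ms @ 12/7 + 1056.751ms (9/7)
6. 2465.753ms @ 3 + 2465.753ms (3)
7. 4931.507ms @ 6 + 2465.753ms (3)
8. 7397.26ms @ 9 + 1232.877ms (3/2)
9. 8630.137ms @ 21/2 + 1232.877ms (3/2)

note 7 onset = 6b = 4931.507ms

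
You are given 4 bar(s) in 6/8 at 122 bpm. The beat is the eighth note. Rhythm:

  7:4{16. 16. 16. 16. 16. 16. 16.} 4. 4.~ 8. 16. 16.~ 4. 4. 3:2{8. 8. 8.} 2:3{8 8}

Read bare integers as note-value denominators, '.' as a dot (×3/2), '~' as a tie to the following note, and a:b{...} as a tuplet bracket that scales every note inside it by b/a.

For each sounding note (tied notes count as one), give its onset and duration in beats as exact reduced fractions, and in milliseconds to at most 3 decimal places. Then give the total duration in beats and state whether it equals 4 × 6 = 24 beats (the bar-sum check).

1) 0.0ms=0b +210.773ms=3/7b
2) 210.773ms=3/7b +210.773ms=3/7b
3) 421.546ms=6/7b +210.773ms=3/7b
4) 632.319ms=9/7b +210.773ms=3/7b
5) 843.091ms=12/7b +210.773ms=3/7b
6) 1053.864ms=15/7b +210.773ms=3/7b
7) 1264.637ms=18/7b +210.773ms=3/7b
8) 1475.41ms=3b +1475.41ms=3b
9) 2950.82ms=6b +2213.115ms=9/2b
10) 5163.934ms=21/2b +368.852ms=3/4b
11) 5532.787ms=45/4b +1844.262ms=15/4b
12) 7377.049ms=15b +1475.41ms=3b
13) 8852.459ms=18b +491.803ms=1b
14) 9344.262ms=19b +491.803ms=1b
15) 9836.066ms=20b +491.803ms=1b
16) 10327.869ms=21b +737.705ms=3/2b
17) 11065.574ms=45/2b +737.705ms=3/2b
Σ=24b of 24 (122bpm 6/8) — PASS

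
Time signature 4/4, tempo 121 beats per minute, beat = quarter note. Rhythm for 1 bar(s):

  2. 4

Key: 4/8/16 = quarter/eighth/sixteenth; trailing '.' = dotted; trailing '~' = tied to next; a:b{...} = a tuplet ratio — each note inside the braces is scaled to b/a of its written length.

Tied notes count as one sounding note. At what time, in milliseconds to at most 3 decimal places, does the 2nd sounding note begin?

1. 0.0ms @ 0 + 1487.603ms (3)
2. 1487.603ms @ 3 + 495.868ms (1)

note 2 onset = 3b = 1487.603ms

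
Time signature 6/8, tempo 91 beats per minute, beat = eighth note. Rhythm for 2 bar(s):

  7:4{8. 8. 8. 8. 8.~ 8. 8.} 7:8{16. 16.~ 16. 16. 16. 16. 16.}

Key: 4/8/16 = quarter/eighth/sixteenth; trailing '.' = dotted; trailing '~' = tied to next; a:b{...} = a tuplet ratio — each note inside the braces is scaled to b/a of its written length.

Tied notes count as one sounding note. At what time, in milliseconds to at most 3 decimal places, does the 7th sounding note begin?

note 7 onset = 6b = 3956.044ms

1. 0.0ms @ 0 + 565.149ms (6/7)
2. 565.149ms @ 6/7 + 565.149ms (6/7)
3. 1130.298ms @ 12/7 + 565.149ms (6/7)
4. 1695.447ms @ 18/7 + 565.149ms (6/7)
5. 2260.597ms @ 24/7 + 1130.298ms (12/7)
6. 3390.895ms @ 36/7 + 565.149ms (6/7)
7. 3956.044ms @ 6 + 565.149ms (6/7)
8. 4521.193ms @ 48/7 + 1130.298ms (12/7)
9. 5651.491ms @ 60/7 + 565.149ms (6/7)
10. 6216.641ms @ 66/7 + 565.149ms (6/7)
11. 6781.79ms @ 72/7 + 565.149ms (6/7)
12. 7346.939ms @ 78/7 + 565.149ms (6/7)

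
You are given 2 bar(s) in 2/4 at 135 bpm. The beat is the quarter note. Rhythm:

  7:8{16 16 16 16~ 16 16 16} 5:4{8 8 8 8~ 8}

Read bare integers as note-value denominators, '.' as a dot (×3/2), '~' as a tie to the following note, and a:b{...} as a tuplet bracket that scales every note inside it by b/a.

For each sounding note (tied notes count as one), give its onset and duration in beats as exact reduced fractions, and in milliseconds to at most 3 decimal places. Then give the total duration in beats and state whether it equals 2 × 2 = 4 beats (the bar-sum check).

1) 0.0ms=0b +126.984ms=2/7b
2) 126.984ms=2/7b +126.984ms=2/7b
3) 253.968ms=4/7b +126.984ms=2/7b
4) 380.952ms=6/7b +253.968ms=4/7b
5) 634.921ms=10/7b +126.984ms=2/7b
6) 761.905ms=12/7b +126.984ms=2/7b
7) 888.889ms=2b +177.778ms=2/5b
8) 1066.667ms=12/5b +177.778ms=2/5b
9) 1244.444ms=14/5b +177.778ms=2/5b
10) 1422.222ms=16/5b +355.556ms=4/5b
Σ=4b of 4 (135bpm 2/4) — PASS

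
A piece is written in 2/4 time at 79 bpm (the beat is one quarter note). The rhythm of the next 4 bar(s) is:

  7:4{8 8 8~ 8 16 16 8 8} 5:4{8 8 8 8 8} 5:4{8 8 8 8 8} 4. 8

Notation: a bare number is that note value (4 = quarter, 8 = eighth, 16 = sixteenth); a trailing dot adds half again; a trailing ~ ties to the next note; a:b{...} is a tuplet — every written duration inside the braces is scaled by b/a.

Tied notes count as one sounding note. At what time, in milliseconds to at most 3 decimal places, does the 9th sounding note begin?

1. 0.0ms @ 0 + 216.998ms (2/7)
2. 216.998ms @ 2/7 + 216.998ms (2/7)
3. 433.996ms @ 4/7 + 433.996ms (4/7)
4. 867.993ms @ 8/7 + 108.499ms (1/7)
5. 976.492ms @ 9/7 + 108.499ms (1/7)
6. 1084.991ms @ 10/7 + 216.998ms (2/7)
7. 1301.989ms @ 12/7 + 216.998ms (2/7)
8. 1518.987ms @ 2 + 303.797ms (2/5)
9. 1822.785ms @ 12/5 + 303.797ms (2/5)
10. 2126.582ms @ 14/5 + 303.797ms (2/5)
11. 2430.38ms @ 16/5 + 303.797ms (2/5)
12. 2734.177ms @ 18/5 + 303.797ms (2/5)
13. 3037.975ms @ 4 + 303.797ms (2/5)
14. 3341.772ms @ 22/5 + 303.797ms (2/5)
15. 3645.57ms @ 24/5 + 303.797ms (2/5)
16. 3949.367ms @ 26/5 + 303.797ms (2/5)
17. 4253.165ms @ 28/5 + 303.797ms (2/5)
18. 4556.962ms @ 6 + 1139.241ms (3/2)
19. 5696.203ms @ 15/2 + 379.747ms (1/2)

note 9 onset = 12/5b = 1822.785ms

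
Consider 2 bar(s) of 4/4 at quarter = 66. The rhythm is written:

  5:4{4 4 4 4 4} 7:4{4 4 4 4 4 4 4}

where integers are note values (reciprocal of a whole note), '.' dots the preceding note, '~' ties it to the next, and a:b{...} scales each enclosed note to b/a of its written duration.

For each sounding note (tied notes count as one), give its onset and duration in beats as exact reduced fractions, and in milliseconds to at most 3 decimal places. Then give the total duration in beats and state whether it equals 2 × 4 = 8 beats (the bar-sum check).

1) 0.0ms=0b +727.273ms=4/5b
2) 727.273ms=4/5b +727.273ms=4/5b
3) 1454.545ms=8/5b +727.273ms=4/5b
4) 2181.818ms=12/5b +727.273ms=4/5b
5) 2909.091ms=16/5b +727.273ms=4/5b
6) 3636.364ms=4b +519.481ms=4/7b
7) 4155.844ms=32/7b +519.481ms=4/7b
8) 4675.325ms=36/7b +519.481ms=4/7b
9) 5194.805ms=40/7b +519.481ms=4/7b
10) 5714.286ms=44/7b +519.481ms=4/7b
11) 6233.766ms=48/7b +519.481ms=4/7b
12) 6753.247ms=52/7b +519.481ms=4/7b
Σ=8b of 8 (66bpm 4/4) — PASS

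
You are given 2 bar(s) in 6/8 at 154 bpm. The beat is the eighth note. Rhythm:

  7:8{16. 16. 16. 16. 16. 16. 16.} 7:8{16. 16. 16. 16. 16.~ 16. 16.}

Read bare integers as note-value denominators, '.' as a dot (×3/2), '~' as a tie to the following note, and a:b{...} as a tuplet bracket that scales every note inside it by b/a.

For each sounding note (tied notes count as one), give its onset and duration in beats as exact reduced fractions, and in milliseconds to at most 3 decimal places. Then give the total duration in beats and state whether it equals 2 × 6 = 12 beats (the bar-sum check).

1) 0.0ms=0b +333.952ms=6/7b
2) 333.952ms=6/7b +333.952ms=6/7b
3) 667.904ms=12/7b +333.952ms=6/7b
4) 1001.855ms=18/7b +333.952ms=6/7b
5) 1335.807ms=24/7b +333.952ms=6/7b
6) 1669.759ms=30/7b +333.952ms=6/7b
7) 2003.711ms=36/7b +333.952ms=6/7b
8) 2337.662ms=6b +333.952ms=6/7b
9) 2671.614ms=48/7b +333.952ms=6/7b
10) 3005.566ms=54/7b +333.952ms=6/7b
11) 3339.518ms=60/7b +333.952ms=6/7b
12) 3673.469ms=66/7b +667.904ms=12/7b
13) 4341.373ms=78/7b +333.952ms=6/7b
Σ=12b of 12 (154bpm 6/8) — PASS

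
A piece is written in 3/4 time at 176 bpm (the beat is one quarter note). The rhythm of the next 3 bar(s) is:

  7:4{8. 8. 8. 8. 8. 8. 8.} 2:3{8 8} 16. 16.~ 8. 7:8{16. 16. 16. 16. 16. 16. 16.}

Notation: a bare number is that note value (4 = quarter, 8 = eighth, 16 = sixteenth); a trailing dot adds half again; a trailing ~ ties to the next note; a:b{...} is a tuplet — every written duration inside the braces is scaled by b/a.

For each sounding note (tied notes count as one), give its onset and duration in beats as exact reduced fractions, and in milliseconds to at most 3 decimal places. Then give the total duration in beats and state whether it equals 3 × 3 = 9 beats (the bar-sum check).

1) 0.0ms=0b +146.104ms=3/7b
2) 146.104ms=3/7b +146.104ms=3/7b
3) 292.208ms=6/7b +146.104ms=3/7b
4) 438.312ms=9/7b +146.104ms=3/7b
5) 584.416ms=12/7b +146.104ms=3/7b
6) 730.519ms=15/7b +146.104ms=3/7b
7) 876.623ms=18/7b +146.104ms=3/7b
8) 1022.727ms=3b +255.682ms=3/4b
9) 1278.409ms=15/4b +255.682ms=3/4b
10) 1534.091ms=9/2b +127.841ms=3/8b
11) 1661.932ms=39/8b +383.523ms=9/8b
12) 2045.455ms=6b +146.104ms=3/7b
13) 2191.558ms=45/7b +146.104ms=3/7b
14) 2337.662ms=48/7b +146.104ms=3/7b
15) 2483.766ms=51/7b +146.104ms=3/7b
16) 2629.87ms=54/7b +146.104ms=3/7b
17) 2775.974ms=57/7b +146.104ms=3/7b
18) 2922.078ms=60/7b +146.104ms=3/7b
Σ=9b of 9 (176bpm 3/4) — PASS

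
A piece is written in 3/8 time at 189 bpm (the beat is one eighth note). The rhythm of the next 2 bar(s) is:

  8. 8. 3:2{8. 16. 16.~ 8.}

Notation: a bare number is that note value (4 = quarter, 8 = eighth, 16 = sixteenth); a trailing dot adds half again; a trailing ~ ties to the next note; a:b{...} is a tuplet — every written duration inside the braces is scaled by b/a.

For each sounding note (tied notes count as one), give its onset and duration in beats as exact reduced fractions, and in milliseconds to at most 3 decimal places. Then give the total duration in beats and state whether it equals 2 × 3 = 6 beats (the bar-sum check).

1) 0.0ms=0b +476.19ms=3/2b
2) 476.19ms=3/2b +476.19ms=3/2b
3) 952.381ms=3b +317.46ms=1b
4) 1269.841ms=4b +158.73ms=1/2b
5) 1428.571ms=9/2b +476.19ms=3/2b
Σ=6b of 6 (189bpm 3/8) — PASS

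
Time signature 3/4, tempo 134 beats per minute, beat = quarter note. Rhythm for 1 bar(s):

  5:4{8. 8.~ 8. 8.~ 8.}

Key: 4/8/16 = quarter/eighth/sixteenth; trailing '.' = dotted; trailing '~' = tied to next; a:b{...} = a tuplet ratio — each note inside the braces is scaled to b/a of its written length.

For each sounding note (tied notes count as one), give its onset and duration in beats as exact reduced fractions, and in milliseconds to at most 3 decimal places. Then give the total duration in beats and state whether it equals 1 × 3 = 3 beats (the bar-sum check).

1) 0.0ms=0b +268.657ms=3/5b
2) 268.657ms=3/5b +537.313ms=6/5b
3) 805.97ms=9/5b +537.313ms=6/5b
Σ=3b of 3 (134bpm 3/4) — PASS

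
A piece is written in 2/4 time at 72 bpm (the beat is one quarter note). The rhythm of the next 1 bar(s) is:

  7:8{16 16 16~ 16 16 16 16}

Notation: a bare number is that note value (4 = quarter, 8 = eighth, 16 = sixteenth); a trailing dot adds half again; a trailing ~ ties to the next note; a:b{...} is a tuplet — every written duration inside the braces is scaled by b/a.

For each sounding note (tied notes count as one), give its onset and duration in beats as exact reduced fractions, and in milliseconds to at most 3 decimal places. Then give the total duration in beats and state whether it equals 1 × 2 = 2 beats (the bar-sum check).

1) 0.0ms=0b +238.095ms=2/7b
2) 238.095ms=2/7b +238.095ms=2/7b
3) 476.19ms=4/7b +476.19ms=4/7b
4) 952.381ms=8/7b +238.095ms=2/7b
5) 1190.476ms=10/7b +238.095ms=2/7b
6) 1428.571ms=12/7b +238.095ms=2/7b
Σ=2b of 2 (72bpm 2/4) — PASS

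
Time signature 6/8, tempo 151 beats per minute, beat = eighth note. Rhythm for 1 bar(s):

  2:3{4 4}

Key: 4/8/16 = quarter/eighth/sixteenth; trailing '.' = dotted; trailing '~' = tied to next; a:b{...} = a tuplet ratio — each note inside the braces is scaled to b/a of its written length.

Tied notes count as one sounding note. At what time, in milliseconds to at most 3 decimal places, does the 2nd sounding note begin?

note 2 onset = 3b = 1192.053ms

1. 0.0ms @ 0 + 1192.053ms (3)
2. 1192.053ms @ 3 + 1192.053ms (3)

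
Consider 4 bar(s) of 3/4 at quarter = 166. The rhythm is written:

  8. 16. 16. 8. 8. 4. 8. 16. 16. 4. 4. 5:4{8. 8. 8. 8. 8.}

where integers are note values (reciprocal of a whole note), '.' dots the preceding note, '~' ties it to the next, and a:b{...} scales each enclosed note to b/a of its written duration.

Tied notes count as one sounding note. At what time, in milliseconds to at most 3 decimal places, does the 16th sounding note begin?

1. 0.0ms @ 0 + 271.084ms (3/4)
2. 271.084ms @ 3/4 + 135.542ms (3/8)
3. 406.627ms @ 9/8 + 135.542ms (3/8)
4. 542.169ms @ 3/2 + 271.084ms (3/4)
5. 813.253ms @ 9/4 + 271.084ms (3/4)
6. 1084.337ms @ 3 + 542.169ms (3/2)
7. 1626.506ms @ 9/2 + 271.084ms (3/4)
8. 1897.59ms @ 21/4 + 135.542ms (3/8)
9. 2033.133ms @ 45/8 + 135.542ms (3/8)
10. 2168.675ms @ 6 + 542.169ms (3/2)
11. 2710.843ms @ 15/2 + 542.169ms (3/2)
12. 3253.012ms @ 9 + 216.867ms (3/5)
13. 3469.88ms @ 48/5 + 216.867ms (3/5)
14. 3686.747ms @ 51/5 + 216.867ms (3/5)
15. 3903.614ms @ 54/5 + 216.867ms (3/5)
16. 4120.482ms @ 57/5 + 216.867ms (3/5)

note 16 onset = 57/5b = 4120.482ms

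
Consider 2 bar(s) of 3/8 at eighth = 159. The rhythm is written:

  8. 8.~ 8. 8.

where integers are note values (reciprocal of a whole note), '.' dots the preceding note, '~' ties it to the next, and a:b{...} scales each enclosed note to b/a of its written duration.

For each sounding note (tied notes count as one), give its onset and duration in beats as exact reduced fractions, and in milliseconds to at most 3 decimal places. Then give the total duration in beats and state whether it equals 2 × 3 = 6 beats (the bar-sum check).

1) 0.0ms=0b +566.038ms=3/2b
2) 566.038ms=3/2b +1132.075ms=3b
3) 1698.113ms=9/2b +566.038ms=3/2b
Σ=6b of 6 (159bpm 3/8) — PASS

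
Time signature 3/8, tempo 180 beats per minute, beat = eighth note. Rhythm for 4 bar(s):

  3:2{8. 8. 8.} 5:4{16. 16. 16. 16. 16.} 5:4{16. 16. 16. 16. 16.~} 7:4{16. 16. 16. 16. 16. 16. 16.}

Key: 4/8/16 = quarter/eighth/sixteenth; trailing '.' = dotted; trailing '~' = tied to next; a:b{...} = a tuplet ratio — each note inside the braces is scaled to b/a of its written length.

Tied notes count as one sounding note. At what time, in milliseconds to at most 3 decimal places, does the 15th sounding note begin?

1. 0.0ms @ 0 + 333.333ms (1)
2. 333.333ms @ 1 + 333.333ms (1)
3. 666.667ms @ 2 + 333.333ms (1)
4. 1000.0ms @ 3 + 200.0ms (3/5)
5. 1200.0ms @ 18/5 + 200.0ms (3/5)
6. 1400.0ms @ 21/5 + 200.0ms (3/5)
7. 1600.0ms @ 24/5 + 200.0ms (3/5)
8. 1800.0ms @ 27/5 + 200.0ms (3/5)
9. 2000.0ms @ 6 + 200.0ms (3/5)
10. 2200.0ms @ 33/5 + 200.0ms (3/5)
11. 2400.0ms @ 36/5 + 200.0ms (3/5)
12. 2600.0ms @ 39/5 + 200.0ms (3/5)
13. 2800.0ms @ 42/5 + 342.857ms (36/35)
14. 3142.857ms @ 66/7 + 142.857ms (3/7)
15. 3285.714ms @ 69/7 + 142.857ms (3/7)
16. 3428.571ms @ 72/7 + 142.857ms (3/7)
17. 3571.429ms @ 75/7 + 142.857ms (3/7)
18. 3714.286ms @ 78/7 + 142.857ms (3/7)
19. 3857.143ms @ 81/7 + 142.857ms (3/7)

note 15 onset = 69/7b = 3285.714ms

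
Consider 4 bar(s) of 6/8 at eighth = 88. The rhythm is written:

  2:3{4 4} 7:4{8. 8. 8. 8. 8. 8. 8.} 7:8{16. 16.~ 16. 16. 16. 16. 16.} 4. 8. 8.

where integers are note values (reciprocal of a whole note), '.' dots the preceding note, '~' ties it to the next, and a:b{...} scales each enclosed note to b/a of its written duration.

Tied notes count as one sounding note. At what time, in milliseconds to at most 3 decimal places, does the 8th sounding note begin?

note 8 onset = 72/7b = 7012.987ms

1. 0.0ms @ 0 + 2045.455ms (3)
2. 2045.455ms @ 3 + 2045.455ms (3)
3. 4090.909ms @ 6 + 584.416ms (6/7)
4. 4675.325ms @ 48/7 + 584.416ms (6/7)
5. 5259.74ms @ 54/7 + 584.416ms (6/7)
6. 5844.156ms @ 60/7 + 584.416ms (6/7)
7. 6428.571ms @ 66/7 + 584.416ms (6/7)
8. 7012.987ms @ 72/7 + 584.416ms (6/7)
9. 7597.403ms @ 78/7 + 584.416ms (6/7)
10. 8181.818ms @ 12 + 584.416ms (6/7)
11. 8766.234ms @ 90/7 + 1168.831ms (12/7)
12. 9935.065ms @ 102/7 + 584.416ms (6/7)
13. 10519.481ms @ 108/7 + 584.416ms (6/7)
14. 11103.896ms @ 114/7 + 584.416ms (6/7)
15. 11688.312ms @ 120/7 + 584.416ms (6/7)
16. 12272.727ms @ 18 + 2045.455ms (3)
17. 14318.182ms @ 21 + 1022.727ms (3/2)
18. 15340.909ms @ 45/2 + 1022.727ms (3/2)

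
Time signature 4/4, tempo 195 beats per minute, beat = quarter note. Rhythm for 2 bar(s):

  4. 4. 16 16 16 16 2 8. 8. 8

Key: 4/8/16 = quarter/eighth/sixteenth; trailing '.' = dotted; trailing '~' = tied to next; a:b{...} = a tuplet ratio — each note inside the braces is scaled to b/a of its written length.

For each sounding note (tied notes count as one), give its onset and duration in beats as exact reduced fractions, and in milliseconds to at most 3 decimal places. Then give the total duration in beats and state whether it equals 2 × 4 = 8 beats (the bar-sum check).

1) 0.0ms=0b +461.538ms=3/2b
2) 461.538ms=3/2b +461.538ms=3/2b
3) 923.077ms=3b +76.923ms=1/4b
4) 1000.0ms=13/4b +76.923ms=1/4b
5) 1076.923ms=7/2b +76.923ms=1/4b
6) 1153.846ms=15/4b +76.923ms=1/4b
7) 1230.769ms=4b +615.385ms=2b
8) 1846.154ms=6b +230.769ms=3/4b
9) 2076.923ms=27/4b +230.769ms=3/4b
10) 2307.692ms=15/2b +153.846ms=1/2b
Σ=8b of 8 (195bpm 4/4) — PASS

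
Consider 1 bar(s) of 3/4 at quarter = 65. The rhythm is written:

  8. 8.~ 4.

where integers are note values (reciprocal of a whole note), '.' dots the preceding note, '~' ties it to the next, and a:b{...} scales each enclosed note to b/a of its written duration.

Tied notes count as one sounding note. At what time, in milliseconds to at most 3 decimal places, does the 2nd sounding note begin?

1. 0.0ms @ 0 + 692.308ms (3/4)
2. 692.308ms @ 3/4 + 2076.923ms (9/4)

note 2 onset = 3/4b = 692.308ms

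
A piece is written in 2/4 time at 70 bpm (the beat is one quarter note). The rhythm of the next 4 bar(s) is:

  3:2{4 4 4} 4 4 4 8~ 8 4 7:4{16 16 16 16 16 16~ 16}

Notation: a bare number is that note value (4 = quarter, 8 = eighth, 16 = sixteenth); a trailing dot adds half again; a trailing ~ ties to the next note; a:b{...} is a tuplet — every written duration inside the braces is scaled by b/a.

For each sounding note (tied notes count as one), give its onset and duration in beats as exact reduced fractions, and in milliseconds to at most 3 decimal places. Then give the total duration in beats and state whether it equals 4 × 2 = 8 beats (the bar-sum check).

1) 0.0ms=0b +571.429ms=2/3b
2) 571.429ms=2/3b +571.429ms=2/3b
3) 1142.857ms=4/3b +571.429ms=2/3b
4) 1714.286ms=2b +857.143ms=1b
5) 2571.429ms=3b +857.143ms=1b
6) 3428.571ms=4b +857.143ms=1b
7) 4285.714ms=5b +857.143ms=1b
8) 5142.857ms=6b +857.143ms=1b
9) 6000.0ms=7b +122.449ms=1/7b
10) 6122.449ms=50/7b +122.449ms=1/7b
11) 6244.898ms=51/7b +122.449ms=1/7b
12) 6367.347ms=52/7b +122.449ms=1/7b
13) 6489.796ms=53/7b +122.449ms=1/7b
14) 6612.245ms=54/7b +244.898ms=2/7b
Σ=8b of 8 (70bpm 2/4) — PASS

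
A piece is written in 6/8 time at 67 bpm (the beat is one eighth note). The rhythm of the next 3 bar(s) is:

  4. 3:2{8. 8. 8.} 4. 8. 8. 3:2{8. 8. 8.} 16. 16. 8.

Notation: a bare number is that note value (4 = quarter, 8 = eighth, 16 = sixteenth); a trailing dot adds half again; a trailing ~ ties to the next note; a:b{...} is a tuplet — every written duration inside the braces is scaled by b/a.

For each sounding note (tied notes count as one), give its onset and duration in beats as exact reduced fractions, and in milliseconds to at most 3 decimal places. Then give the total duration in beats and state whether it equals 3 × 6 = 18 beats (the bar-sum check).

1) 0.0ms=0b +2686.567ms=3b
2) 2686.567ms=3b +895.522ms=1b
3) 3582.09ms=4b +895.522ms=1b
4) 4477.612ms=5b +895.522ms=1b
5) 5373.134ms=6b +2686.567ms=3b
6) 8059.701ms=9b +1343.284ms=3/2b
7) 9402.985ms=21/2b +1343.284ms=3/2b
8) 10746.269ms=12b +895.522ms=1b
9) 11641.791ms=13b +895.522ms=1b
10) 12537.313ms=14b +895.522ms=1b
11) 13432.836ms=15b +671.642ms=3/4b
12) 14104.478ms=63/4b +671.642ms=3/4b
13) 14776.119ms=33/2b +1343.284ms=3/2b
Σ=18b of 18 (67bpm 6/8) — PASS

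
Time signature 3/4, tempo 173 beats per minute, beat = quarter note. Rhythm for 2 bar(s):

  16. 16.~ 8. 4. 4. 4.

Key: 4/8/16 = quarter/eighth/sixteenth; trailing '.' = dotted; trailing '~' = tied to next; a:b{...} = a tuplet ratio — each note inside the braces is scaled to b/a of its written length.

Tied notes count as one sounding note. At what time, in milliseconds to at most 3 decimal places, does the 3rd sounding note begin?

1. 0.0ms @ 0 + 130.058ms (3/8)
2. 130.058ms @ 3/8 + 390.173ms (9/8)
3. 520.231ms @ 3/2 + 520.231ms (3/2)
4. 1040.462ms @ 3 + 520.231ms (3/2)
5. 1560.694ms @ 9/2 + 520.231ms (3/2)

note 3 onset = 3/2b = 520.231ms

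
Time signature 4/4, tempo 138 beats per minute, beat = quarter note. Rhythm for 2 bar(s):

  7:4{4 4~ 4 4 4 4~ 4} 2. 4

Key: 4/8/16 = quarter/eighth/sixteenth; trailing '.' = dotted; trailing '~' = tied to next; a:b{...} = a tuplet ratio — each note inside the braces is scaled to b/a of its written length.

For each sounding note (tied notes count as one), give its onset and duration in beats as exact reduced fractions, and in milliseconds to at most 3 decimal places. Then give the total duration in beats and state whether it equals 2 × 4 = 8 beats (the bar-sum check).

1) 0.0ms=0b +248.447ms=4/7b
2) 248.447ms=4/7b +496.894ms=8/7b
3) 745.342ms=12/7b +248.447ms=4/7b
4) 993.789ms=16/7b +248.447ms=4/7b
5) 1242.236ms=20/7b +496.894ms=8/7b
6) 1739.13ms=4b +1304.348ms=3b
7) 3043.478ms=7b +434.783ms=1b
Σ=8b of 8 (138bpm 4/4) — PASS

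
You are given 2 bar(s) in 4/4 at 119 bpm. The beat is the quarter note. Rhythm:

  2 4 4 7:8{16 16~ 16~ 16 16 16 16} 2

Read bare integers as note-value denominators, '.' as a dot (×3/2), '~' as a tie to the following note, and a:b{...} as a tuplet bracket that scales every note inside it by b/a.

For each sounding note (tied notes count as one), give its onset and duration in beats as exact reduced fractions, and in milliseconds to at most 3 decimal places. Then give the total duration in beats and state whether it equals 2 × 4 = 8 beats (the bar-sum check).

1) 0.0ms=0b +1008.403ms=2b
2) 1008.403ms=2b +504.202ms=1b
3) 1512.605ms=3b +504.202ms=1b
4) 2016.807ms=4b +144.058ms=2/7b
5) 2160.864ms=30/7b +432.173ms=6/7b
6) 2593.037ms=36/7b +144.058ms=2/7b
7) 2737.095ms=38/7b +144.058ms=2/7b
8) 2881.152ms=40/7b +144.058ms=2/7b
9) 3025.21ms=6b +1008.403ms=2b
Σ=8b of 8 (119bpm 4/4) — PASS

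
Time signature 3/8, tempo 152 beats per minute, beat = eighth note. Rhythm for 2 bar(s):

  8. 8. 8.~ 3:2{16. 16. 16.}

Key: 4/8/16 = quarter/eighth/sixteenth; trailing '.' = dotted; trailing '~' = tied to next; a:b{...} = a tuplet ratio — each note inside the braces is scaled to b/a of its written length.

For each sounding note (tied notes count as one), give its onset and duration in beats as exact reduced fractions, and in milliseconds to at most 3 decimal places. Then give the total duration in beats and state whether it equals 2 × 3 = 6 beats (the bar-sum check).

1) 0.0ms=0b +592.105ms=3/2b
2) 592.105ms=3/2b +592.105ms=3/2b
3) 1184.211ms=3b +789.474ms=2b
4) 1973.684ms=5b +197.368ms=1/2b
5) 2171.053ms=11/2b +197.368ms=1/2b
Σ=6b of 6 (152bpm 3/8) — PASS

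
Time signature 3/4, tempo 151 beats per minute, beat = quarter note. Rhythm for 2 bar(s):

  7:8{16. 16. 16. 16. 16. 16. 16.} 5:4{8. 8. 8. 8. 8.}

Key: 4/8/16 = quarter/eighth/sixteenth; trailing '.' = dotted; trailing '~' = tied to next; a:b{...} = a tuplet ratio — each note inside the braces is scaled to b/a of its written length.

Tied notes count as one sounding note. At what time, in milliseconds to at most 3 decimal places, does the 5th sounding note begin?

1. 0.0ms @ 0 + 170.293ms (3/7)
2. 170.293ms @ 3/7 + 170.293ms (3/7)
3. 340.587ms @ 6/7 + 170.293ms (3/7)
4. 510.88ms @ 9/7 + 170.293ms (3/7)
5. 681.173ms @ 12/7 + 170.293ms (3/7)
6. 851.466ms @ 15/7 + 170.293ms (3/7)
7. 1021.76ms @ 18/7 + 170.293ms (3/7)
8. 1192.053ms @ 3 + 238.411ms (3/5)
9. 1430.464ms @ 18/5 + 238.411ms (3/5)
10. 1668.874ms @ 21/5 + 238.411ms (3/5)
11. 1907.285ms @ 24/5 + 238.411ms (3/5)
12. 2145.695ms @ 27/5 + 238.411ms (3/5)

note 5 onset = 12/7b = 681.173ms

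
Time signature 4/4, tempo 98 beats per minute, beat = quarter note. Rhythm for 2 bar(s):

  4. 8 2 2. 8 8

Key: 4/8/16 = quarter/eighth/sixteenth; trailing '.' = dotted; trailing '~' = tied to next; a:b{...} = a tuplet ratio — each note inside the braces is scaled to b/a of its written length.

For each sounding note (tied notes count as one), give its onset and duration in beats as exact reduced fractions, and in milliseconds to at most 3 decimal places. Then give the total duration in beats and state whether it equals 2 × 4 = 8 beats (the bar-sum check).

1) 0.0ms=0b +918.367ms=3/2b
2) 918.367ms=3/2b +306.122ms=1/2b
3) 1224.49ms=2b +1224.49ms=2b
4) 2448.98ms=4b +1836.735ms=3b
5) 4285.714ms=7b +306.122ms=1/2b
6) 4591.837ms=15/2b +306.122ms=1/2b
Σ=8b of 8 (98bpm 4/4) — PASS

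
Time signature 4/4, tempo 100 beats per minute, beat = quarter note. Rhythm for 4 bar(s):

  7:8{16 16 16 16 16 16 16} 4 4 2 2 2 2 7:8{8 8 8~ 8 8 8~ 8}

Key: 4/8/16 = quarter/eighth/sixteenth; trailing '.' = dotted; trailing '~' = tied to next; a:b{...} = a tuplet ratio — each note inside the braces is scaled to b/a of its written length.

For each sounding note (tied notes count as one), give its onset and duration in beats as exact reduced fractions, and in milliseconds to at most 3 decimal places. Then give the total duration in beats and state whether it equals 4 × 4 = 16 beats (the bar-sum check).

1) 0.0ms=0b +171.429ms=2/7b
2) 171.429ms=2/7b +171.429ms=2/7b
3) 342.857ms=4/7b +171.429ms=2/7b
4) 514.286ms=6/7b +171.429ms=2/7b
5) 685.714ms=8/7b +171.429ms=2/7b
6) 857.143ms=10/7b +171.429ms=2/7b
7) 1028.571ms=12/7b +171.429ms=2/7b
8) 1200.0ms=2b +600.0ms=1b
9) 1800.0ms=3b +600.0ms=1b
10) 2400.0ms=4b +1200.0ms=2b
11) 3600.0ms=6b +1200.0ms=2b
12) 4800.0ms=8b +1200.0ms=2b
13) 6000.0ms=10b +1200.0ms=2b
14) 7200.0ms=12b +342.857ms=4/7b
15) 7542.857ms=88/7b +342.857ms=4/7b
16) 7885.714ms=92/7b +685.714ms=8/7b
17) 8571.429ms=100/7b +342.857ms=4/7b
18) 8914.286ms=104/7b +685.714ms=8/7b
Σ=16b of 16 (100bpm 4/4) — PASS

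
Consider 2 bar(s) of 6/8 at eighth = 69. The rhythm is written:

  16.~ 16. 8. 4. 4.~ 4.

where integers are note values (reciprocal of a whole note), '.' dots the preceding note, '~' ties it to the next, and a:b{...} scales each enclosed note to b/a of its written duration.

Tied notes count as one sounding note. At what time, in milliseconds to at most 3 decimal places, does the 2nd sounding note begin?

1. 0.0ms @ 0 + 1304.348ms (3/2)
2. 1304.348ms @ 3/2 + 1304.348ms (3/2)
3. 2608.696ms @ 3 + 2608.696ms (3)
4. 5217.391ms @ 6 + 5217.391ms (6)

note 2 onset = 3/2b = 1304.348ms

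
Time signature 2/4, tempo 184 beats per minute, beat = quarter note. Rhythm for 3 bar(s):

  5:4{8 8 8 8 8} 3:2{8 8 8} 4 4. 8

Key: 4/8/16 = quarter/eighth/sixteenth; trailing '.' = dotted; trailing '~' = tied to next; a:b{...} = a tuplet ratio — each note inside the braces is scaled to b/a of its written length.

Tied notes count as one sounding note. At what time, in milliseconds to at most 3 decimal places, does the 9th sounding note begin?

1. 0.0ms @ 0 + 130.435ms (2/5)
2. 130.435ms @ 2/5 + 130.435ms (2/5)
3. 260.87ms @ 4/5 + 130.435ms (2/5)
4. 391.304ms @ 6/5 + 130.435ms (2/5)
5. 521.739ms @ 8/5 + 130.435ms (2/5)
6. 652.174ms @ 2 + 108.696ms (1/3)
7. 760.87ms @ 7/3 + 108.696ms (1/3)
8. 869.565ms @ 8/3 + 108.696ms (1/3)
9. 978.261ms @ 3 + 326.087ms (1)
10. 1304.348ms @ 4 + 489.13ms (3/2)
11. 1793.478ms @ 11/2 + 163.043ms (1/2)

note 9 onset = 3b = 978.261ms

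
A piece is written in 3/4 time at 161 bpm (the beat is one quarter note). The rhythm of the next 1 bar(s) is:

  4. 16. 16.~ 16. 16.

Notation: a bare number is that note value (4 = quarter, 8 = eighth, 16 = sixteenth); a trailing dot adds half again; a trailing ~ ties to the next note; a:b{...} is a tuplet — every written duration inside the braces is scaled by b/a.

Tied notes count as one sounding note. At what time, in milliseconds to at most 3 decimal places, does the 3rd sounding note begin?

1. 0.0ms @ 0 + 559.006ms (3/2)
2. 559.006ms @ 3/2 + 139.752ms (3/8)
3. 698.758ms @ 15/8 + 279.503ms (3/4)
4. 978.261ms @ 21/8 + 139.752ms (3/8)

note 3 onset = 15/8b = 698.758ms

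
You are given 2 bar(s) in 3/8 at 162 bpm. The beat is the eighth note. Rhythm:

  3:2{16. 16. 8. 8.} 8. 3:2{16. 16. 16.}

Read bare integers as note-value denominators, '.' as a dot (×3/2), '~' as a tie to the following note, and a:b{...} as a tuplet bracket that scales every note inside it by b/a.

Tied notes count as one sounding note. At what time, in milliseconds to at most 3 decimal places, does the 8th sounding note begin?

1. 0.0ms @ 0 + 185.185ms (1/2)
2. 185.185ms @ 1/2 + 185.185ms (1/2)
3. 370.37ms @ 1 + 370.37ms (1)
4. 740.741ms @ 2 + 370.37ms (1)
5. 1111.111ms @ 3 + 555.556ms (3/2)
6. 1666.667ms @ 9/2 + 185.185ms (1/2)
7. 1851.852ms @ 5 + 185.185ms (1/2)
8. 2037.037ms @ 11/2 + 185.185ms (1/2)

note 8 onset = 11/2b = 2037.037ms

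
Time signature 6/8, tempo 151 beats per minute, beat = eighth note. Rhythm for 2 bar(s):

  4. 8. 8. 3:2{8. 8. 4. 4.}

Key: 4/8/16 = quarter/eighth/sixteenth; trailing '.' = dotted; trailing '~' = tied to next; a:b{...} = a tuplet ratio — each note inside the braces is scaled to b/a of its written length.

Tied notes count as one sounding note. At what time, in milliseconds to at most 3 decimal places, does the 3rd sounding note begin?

1. 0.0ms @ 0 + 1192.053ms (3)
2. 1192.053ms @ 3 + 596.026ms (3/2)
3. 1788.079ms @ 9/2 + 596.026ms (3/2)
4. 2384.106ms @ 6 + 397.351ms (1)
5. 2781.457ms @ 7 + 397.351ms (1)
6. 3178.808ms @ 8 + 794.702ms (2)
7. 3973.51ms @ 10 + 794.702ms (2)

note 3 onset = 9/2b = 1788.079ms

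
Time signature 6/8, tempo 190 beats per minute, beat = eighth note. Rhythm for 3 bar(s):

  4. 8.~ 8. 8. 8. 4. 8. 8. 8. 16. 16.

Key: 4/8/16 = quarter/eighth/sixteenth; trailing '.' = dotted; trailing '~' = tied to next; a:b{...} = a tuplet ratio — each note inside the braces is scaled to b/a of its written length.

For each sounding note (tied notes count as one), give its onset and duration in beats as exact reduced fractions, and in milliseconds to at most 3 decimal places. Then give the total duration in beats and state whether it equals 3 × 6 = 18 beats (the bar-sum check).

1) 0.0ms=0b +947.368ms=3b
2) 947.368ms=3b +947.368ms=3b
3) 1894.737ms=6b +473.684ms=3/2b
4) 2368.421ms=15/2b +473.684ms=3/2b
5) 2842.105ms=9b +947.368ms=3b
6) 3789.474ms=12b +473.684ms=3/2b
7) 4263.158ms=27/2b +473.684ms=3/2b
8) 4736.842ms=15b +473.684ms=3/2b
9) 5210.526ms=33/2b +236.842ms=3/4b
10) 5447.368ms=69/4b +236.842ms=3/4b
Σ=18b of 18 (190bpm 6/8) — PASS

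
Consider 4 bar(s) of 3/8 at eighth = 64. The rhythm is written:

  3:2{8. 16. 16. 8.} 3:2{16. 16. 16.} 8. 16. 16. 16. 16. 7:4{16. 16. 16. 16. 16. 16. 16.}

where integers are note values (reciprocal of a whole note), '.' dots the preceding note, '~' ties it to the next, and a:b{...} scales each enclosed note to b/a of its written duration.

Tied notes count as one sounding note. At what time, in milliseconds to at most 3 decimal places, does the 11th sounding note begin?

note 11 onset = 15/2b = 7031.25ms

1. 0.0ms @ 0 + 937.5ms (1)
2. 937.5ms @ 1 + 468.75ms (1/2)
3. 1406.25ms @ 3/2 + 468.75ms (1/2)
4. 1875.0ms @ 2 + 937.5ms (1)
5. 2812.5ms @ 3 + 468.75ms (1/2)
6. 3281.25ms @ 7/2 + 468.75ms (1/2)
7. 3750.0ms @ 4 + 468.75ms (1/2)
8. 4218.75ms @ 9/2 + 1406.25ms (3/2)
9. 5625.0ms @ 6 + 703.125ms (3/4)
10. 6328.125ms @ 27/4 + 703.125ms (3/4)
11. 7031.25ms @ 15/2 + 703.125ms (3/4)
12. 7734.375ms @ 33/4 + 703.125ms (3/4)
13. 8437.5ms @ 9 + 401.786ms (3/7)
14. 8839.286ms @ 66/7 + 401.786ms (3/7)
15. 9241.071ms @ 69/7 + 401.786ms (3/7)
16. 9642.857ms @ 72/7 + 401.786ms (3/7)
17. 10044.643ms @ 75/7 + 401.786ms (3/7)
18. 10446.429ms @ 78/7 + 401.786ms (3/7)
19. 10848.214ms @ 81/7 + 401.786ms (3/7)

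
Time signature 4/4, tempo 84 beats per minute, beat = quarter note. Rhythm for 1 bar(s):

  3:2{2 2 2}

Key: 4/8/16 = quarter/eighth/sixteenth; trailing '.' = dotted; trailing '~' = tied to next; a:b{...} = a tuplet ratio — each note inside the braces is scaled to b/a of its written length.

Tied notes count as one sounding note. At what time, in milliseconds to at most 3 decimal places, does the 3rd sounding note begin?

note 3 onset = 8/3b = 1904.762ms

1. 0.0ms @ 0 + 952.381ms (4/3)
2. 952.381ms @ 4/3 + 952.381ms (4/3)
3. 1904.762ms @ 8/3 + 952.381ms (4/3)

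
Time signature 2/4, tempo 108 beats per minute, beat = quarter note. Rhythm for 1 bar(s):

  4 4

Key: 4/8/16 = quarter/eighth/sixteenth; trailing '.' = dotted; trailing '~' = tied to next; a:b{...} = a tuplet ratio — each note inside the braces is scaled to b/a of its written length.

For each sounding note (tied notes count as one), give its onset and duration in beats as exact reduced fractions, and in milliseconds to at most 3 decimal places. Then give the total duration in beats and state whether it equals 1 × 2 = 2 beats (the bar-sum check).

1) 0.0ms=0b +555.556ms=1b
2) 555.556ms=1b +555.556ms=1b
Σ=2b of 2 (108bpm 2/4) — PASS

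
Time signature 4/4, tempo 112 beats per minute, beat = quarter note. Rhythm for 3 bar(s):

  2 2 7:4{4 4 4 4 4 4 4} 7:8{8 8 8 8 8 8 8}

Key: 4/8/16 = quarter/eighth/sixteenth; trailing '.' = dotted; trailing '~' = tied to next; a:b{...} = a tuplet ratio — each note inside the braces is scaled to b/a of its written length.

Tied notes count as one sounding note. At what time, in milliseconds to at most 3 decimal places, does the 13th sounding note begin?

1. 0.0ms @ 0 + 1071.429ms (2)
2. 1071.429ms @ 2 + 1071.429ms (2)
3. 2142.857ms @ 4 + 306.122ms (4/7)
4. 2448.98ms @ 32/7 + 306.122ms (4/7)
5. 2755.102ms @ 36/7 + 306.122ms (4/7)
6. 3061.224ms @ 40/7 + 306.122ms (4/7)
7. 3367.347ms @ 44/7 + 306.122ms (4/7)
8. 3673.469ms @ 48/7 + 306.122ms (4/7)
9. 3979.592ms @ 52/7 + 306.122ms (4/7)
10. 4285.714ms @ 8 + 306.122ms (4/7)
11. 4591.837ms @ 60/7 + 306.122ms (4/7)
12. 4897.959ms @ 64/7 + 306.122ms (4/7)
13. 5204.082ms @ 68/7 + 306.122ms (4/7)
14. 5510.204ms @ 72/7 + 306.122ms (4/7)
15. 5816.327ms @ 76/7 + 306.122ms (4/7)
16. 6122.449ms @ 80/7 + 306.122ms (4/7)

note 13 onset = 68/7b = 5204.082ms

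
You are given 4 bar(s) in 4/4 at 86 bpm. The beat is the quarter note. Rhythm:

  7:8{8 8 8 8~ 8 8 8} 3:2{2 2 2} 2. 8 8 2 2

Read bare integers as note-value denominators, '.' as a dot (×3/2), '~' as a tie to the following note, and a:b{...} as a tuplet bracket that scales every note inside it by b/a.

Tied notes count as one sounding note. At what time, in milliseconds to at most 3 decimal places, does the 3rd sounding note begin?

1. 0.0ms @ 0 + 398.671ms (4/7)
2. 398.671ms @ 4/7 + 398.671ms (4/7)
3. 797.342ms @ 8/7 + 398.671ms (4/7)
4. 1196.013ms @ 12/7 + 797.342ms (8/7)
5. 1993.355ms @ 20/7 + 398.671ms (4/7)
6. 2392.027ms @ 24/7 + 398.671ms (4/7)
7. 2790.698ms @ 4 + 930.233ms (4/3)
8. 3720.93ms @ 16/3 + 930.233ms (4/3)
9. 4651.163ms @ 20/3 + 930.233ms (4/3)
10. 5581.395ms @ 8 + 2093.023ms (3)
11. 7674.419ms @ 11 + 348.837ms (1/2)
12. 8023.256ms @ 23/2 + 348.837ms (1/2)
13. 8372.093ms @ 12 + 1395.349ms (2)
14. 9767.442ms @ 14 + 1395.349ms (2)

note 3 onset = 8/7b = 797.342ms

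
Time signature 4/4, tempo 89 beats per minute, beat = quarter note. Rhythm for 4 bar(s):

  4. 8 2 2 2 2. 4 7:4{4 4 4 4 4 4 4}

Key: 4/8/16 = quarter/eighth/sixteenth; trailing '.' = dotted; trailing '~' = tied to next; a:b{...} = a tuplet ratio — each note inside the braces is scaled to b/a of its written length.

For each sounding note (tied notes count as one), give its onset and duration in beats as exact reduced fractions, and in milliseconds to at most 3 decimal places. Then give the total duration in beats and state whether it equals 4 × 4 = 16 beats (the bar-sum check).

1) 0.0ms=0b +1011.236ms=3/2b
2) 1011.236ms=3/2b +337.079ms=1/2b
3) 1348.315ms=2b +1348.315ms=2b
4) 2696.629ms=4b +1348.315ms=2b
5) 4044.944ms=6b +1348.315ms=2b
6) 5393.258ms=8b +2022.472ms=3b
7) 7415.73ms=11b +674.157ms=1b
8) 8089.888ms=12b +385.233ms=4/7b
9) 8475.12ms=88/7b +385.233ms=4/7b
10) 8860.353ms=92/7b +385.233ms=4/7b
11) 9245.586ms=96/7b +385.233ms=4/7b
12) 9630.819ms=100/7b +385.233ms=4/7b
13) 10016.051ms=104/7b +385.233ms=4/7b
14) 10401.284ms=108/7b +385.233ms=4/7b
Σ=16b of 16 (89bpm 4/4) — PASS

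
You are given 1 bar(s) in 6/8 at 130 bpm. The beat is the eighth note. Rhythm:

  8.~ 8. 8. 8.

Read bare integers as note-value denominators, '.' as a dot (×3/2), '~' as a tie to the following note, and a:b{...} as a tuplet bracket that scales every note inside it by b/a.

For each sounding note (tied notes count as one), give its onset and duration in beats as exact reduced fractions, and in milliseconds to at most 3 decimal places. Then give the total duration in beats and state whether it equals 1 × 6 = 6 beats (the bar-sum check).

1) 0.0ms=0b +1384.615ms=3b
2) 1384.615ms=3b +692.308ms=3/2b
3) 2076.923ms=9/2b +692.308ms=3/2b
Σ=6b of 6 (130bpm 6/8) — PASS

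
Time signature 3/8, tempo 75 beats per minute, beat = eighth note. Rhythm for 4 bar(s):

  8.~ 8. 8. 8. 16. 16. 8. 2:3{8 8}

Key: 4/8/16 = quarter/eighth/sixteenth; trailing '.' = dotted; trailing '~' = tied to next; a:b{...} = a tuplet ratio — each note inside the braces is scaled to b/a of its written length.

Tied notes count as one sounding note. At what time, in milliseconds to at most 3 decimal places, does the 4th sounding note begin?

1. 0.0ms @ 0 + 2400.0ms (3)
2. 2400.0ms @ 3 + 1200.0ms (3/2)
3. 3600.0ms @ 9/2 + 1200.0ms (3/2)
4. 4800.0ms @ 6 + 600.0ms (3/4)
5. 5400.0ms @ 27/4 + 600.0ms (3/4)
6. 6000.0ms @ 15/2 + 1200.0ms (3/2)
7. 7200.0ms @ 9 + 1200.0ms (3/2)
8. 8400.0ms @ 21/2 + 1200.0ms (3/2)

note 4 onset = 6b = 4800.0ms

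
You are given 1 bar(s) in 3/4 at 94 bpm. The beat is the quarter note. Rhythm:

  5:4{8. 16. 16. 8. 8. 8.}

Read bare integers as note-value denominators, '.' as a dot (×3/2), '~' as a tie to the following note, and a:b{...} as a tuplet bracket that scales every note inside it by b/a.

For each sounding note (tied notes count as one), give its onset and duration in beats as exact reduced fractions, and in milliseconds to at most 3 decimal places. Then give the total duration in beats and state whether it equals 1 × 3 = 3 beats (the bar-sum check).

1) 0.0ms=0b +382.979ms=3/5b
2) 382.979ms=3/5b +191.489ms=3/10b
3) 574.468ms=9/10b +191.489ms=3/10b
4) 765.957ms=6/5b +382.979ms=3/5b
5) 1148.936ms=9/5b +382.979ms=3/5b
6) 1531.915ms=12/5b +382.979ms=3/5b
Σ=3b of 3 (94bpm 3/4) — PASS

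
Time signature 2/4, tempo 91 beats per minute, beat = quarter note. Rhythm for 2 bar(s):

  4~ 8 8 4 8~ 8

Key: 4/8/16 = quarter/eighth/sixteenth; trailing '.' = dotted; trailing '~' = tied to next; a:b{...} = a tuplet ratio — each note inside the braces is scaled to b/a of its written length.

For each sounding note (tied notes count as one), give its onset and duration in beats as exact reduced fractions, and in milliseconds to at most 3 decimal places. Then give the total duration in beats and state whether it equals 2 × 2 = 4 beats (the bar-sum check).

1) 0.0ms=0b +989.011ms=3/2b
2) 989.011ms=3/2b +329.67ms=1/2b
3) 1318.681ms=2b +659.341ms=1b
4) 1978.022ms=3b +659.341ms=1b
Σ=4b of 4 (91bpm 2/4) — PASS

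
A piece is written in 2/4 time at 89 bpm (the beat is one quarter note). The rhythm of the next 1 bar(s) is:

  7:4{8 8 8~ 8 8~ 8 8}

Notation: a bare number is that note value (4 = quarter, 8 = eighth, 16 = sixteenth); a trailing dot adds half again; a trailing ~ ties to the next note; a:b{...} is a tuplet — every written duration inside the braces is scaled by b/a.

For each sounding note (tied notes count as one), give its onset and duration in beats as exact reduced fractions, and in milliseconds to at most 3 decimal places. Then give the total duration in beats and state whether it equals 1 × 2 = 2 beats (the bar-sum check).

1) 0.0ms=0b +192.616ms=2/7b
2) 192.616ms=2/7b +192.616ms=2/7b
3) 385.233ms=4/7b +385.233ms=4/7b
4) 770.465ms=8/7b +385.233ms=4/7b
5) 1155.698ms=12/7b +192.616ms=2/7b
Σ=2b of 2 (89bpm 2/4) — PASS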